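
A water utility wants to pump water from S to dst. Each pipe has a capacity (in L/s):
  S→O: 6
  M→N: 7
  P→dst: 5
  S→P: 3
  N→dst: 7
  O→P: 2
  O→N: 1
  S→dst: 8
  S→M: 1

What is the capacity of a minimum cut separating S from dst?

Max flow = 15 (via 5 augmenting paths).
In the residual at optimum, the set reachable from S is {O, S}.
Cut edges: S→M (cap 1), S→P (cap 3), S→dst (cap 8), O→N (cap 1), O→P (cap 2). Sum = 15.

15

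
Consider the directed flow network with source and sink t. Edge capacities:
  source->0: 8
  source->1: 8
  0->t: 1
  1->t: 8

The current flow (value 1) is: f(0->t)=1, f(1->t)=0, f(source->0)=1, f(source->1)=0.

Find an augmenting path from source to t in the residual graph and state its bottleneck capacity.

source->1->t, bottleneck 8

Residual along source->1->t: source->1: 8, 1->t: 8.
Bottleneck = min = 8.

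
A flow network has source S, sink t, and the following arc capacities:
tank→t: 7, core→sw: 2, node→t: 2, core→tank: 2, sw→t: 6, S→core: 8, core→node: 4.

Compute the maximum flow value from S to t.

Augment S→core→sw→t: bottleneck 2. Total 2.
Augment S→core→tank→t: bottleneck 2. Total 4.
Augment S→core→node→t: bottleneck 2. Total 6.
No augmenting path remains in the residual graph.

6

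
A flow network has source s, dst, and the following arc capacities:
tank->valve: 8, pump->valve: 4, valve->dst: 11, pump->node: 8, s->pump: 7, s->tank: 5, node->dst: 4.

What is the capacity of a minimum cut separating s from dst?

12

Max flow = 12 (via 3 augmenting paths).
In the residual at optimum, the set reachable from s is {s}.
Cut edges: s->tank (cap 5), s->pump (cap 7). Sum = 12.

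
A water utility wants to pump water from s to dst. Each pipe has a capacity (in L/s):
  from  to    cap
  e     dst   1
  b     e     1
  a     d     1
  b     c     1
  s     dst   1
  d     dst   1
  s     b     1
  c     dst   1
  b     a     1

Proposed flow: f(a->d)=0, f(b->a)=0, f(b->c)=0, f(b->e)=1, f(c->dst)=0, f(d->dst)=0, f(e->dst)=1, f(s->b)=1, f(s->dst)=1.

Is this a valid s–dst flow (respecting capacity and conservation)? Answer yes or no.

Yes

Every edge has 0 ≤ f(e) ≤ cap(e).
At each intermediate node, inflow equals outflow.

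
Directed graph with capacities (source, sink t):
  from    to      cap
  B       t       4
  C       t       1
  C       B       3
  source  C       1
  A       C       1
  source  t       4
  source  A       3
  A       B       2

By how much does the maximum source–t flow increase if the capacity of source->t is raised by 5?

Original max flow = 8.
After raising cap(source->t), augmenting paths through that edge carry 5 more units.
New max flow = 13. Increase = 5.

5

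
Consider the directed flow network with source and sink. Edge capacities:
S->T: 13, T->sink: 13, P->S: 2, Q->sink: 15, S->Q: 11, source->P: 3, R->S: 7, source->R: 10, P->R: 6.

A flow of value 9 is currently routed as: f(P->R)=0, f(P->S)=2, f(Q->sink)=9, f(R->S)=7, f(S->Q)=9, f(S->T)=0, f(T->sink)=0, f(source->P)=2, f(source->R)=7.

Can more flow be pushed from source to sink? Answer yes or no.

No

Residual reachable from source: {P, R, source}; sink is not reachable.
Saturated cut: P->S, R->S with total capacity 9 = current flow value. Flow is maximum.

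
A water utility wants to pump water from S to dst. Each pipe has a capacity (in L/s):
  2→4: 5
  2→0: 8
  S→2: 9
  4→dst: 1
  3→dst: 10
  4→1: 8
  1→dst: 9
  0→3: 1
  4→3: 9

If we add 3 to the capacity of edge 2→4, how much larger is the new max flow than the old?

3

Original max flow = 6.
After raising cap(2→4), augmenting paths through that edge carry 3 more units.
New max flow = 9. Increase = 3.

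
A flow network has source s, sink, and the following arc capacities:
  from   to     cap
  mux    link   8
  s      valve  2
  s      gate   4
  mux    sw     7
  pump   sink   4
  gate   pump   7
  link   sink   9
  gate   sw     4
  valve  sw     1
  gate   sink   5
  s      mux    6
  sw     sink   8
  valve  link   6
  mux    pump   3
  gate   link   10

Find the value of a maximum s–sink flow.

12

Augment s→gate→sink: bottleneck 4. Total 4.
Augment s→mux→pump→sink: bottleneck 3. Total 7.
Augment s→mux→sw→sink: bottleneck 3. Total 10.
Augment s→valve→link→sink: bottleneck 2. Total 12.
No augmenting path remains in the residual graph.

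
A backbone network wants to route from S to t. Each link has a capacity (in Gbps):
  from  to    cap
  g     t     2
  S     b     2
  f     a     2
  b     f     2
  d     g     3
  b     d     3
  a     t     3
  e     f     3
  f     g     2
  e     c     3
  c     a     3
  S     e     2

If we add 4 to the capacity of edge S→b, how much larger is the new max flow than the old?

Original max flow = 4.
After raising cap(S→b), augmenting paths through that edge carry 1 more unit.
New max flow = 5. Increase = 1.

1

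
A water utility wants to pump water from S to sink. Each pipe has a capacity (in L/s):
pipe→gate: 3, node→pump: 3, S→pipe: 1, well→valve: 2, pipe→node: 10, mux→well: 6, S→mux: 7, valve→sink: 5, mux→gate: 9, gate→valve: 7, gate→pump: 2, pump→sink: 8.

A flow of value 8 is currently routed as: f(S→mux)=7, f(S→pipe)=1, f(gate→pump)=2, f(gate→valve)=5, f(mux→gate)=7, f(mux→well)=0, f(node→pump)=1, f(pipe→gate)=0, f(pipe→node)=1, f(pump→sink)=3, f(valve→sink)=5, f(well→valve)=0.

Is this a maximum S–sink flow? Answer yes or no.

Residual reachable from S: {S}; sink is not reachable.
Saturated cut: S→pipe, S→mux with total capacity 8 = current flow value. Flow is maximum.

Yes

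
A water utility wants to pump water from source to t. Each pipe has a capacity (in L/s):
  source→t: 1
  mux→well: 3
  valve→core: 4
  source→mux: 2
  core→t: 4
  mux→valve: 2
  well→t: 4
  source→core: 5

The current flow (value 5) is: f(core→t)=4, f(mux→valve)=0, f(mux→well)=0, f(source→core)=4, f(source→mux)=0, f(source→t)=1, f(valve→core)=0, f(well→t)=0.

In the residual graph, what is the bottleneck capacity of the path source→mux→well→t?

Residual capacities along the path: source→mux: 2, mux→well: 3, well→t: 4.
Minimum is 2.

2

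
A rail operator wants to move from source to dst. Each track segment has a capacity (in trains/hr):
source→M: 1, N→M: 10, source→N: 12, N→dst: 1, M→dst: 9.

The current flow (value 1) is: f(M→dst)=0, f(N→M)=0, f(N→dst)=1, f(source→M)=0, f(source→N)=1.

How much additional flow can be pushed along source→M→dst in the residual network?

1

Residual capacities along the path: source→M: 1, M→dst: 9.
Minimum is 1.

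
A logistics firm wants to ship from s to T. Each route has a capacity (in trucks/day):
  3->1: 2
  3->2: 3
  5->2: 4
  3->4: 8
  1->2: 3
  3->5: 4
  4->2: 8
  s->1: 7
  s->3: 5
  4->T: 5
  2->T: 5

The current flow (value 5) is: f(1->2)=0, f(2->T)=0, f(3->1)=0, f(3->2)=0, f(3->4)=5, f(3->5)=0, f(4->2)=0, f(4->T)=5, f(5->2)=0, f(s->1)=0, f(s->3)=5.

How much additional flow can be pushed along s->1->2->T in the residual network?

Residual capacities along the path: s->1: 7, 1->2: 3, 2->T: 5.
Minimum is 3.

3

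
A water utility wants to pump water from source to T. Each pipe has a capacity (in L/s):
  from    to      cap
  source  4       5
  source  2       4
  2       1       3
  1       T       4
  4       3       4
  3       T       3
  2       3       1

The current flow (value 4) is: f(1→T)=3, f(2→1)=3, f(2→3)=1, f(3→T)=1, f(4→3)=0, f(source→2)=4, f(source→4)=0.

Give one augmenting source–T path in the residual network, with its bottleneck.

Residual along source→4→3→T: source→4: 5, 4→3: 4, 3→T: 2.
Bottleneck = min = 2.

source→4→3→T, bottleneck 2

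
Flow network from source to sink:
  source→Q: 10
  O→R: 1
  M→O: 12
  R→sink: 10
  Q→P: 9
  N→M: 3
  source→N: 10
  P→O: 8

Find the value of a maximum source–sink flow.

1

Augment source→N→M→O→R→sink: bottleneck 1. Total 1.
No augmenting path remains in the residual graph.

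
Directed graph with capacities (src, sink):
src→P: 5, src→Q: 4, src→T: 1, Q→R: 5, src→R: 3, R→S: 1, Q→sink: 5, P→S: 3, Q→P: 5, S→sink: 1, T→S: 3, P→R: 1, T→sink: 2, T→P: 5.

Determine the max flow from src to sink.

6

Augment src→Q→sink: bottleneck 4. Total 4.
Augment src→T→sink: bottleneck 1. Total 5.
Augment src→P→S→sink: bottleneck 1. Total 6.
No augmenting path remains in the residual graph.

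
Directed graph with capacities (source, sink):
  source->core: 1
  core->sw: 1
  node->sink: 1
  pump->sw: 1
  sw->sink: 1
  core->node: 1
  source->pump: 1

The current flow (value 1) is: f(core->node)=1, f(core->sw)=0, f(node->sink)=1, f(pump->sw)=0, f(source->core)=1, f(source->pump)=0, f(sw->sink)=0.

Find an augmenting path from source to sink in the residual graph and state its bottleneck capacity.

source->pump->sw->sink, bottleneck 1

Residual along source->pump->sw->sink: source->pump: 1, pump->sw: 1, sw->sink: 1.
Bottleneck = min = 1.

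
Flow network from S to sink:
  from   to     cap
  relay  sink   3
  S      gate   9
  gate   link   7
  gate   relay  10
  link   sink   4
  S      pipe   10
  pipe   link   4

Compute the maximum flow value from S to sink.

7

Augment S→gate→link→sink: bottleneck 4. Total 4.
Augment S→gate→relay→sink: bottleneck 3. Total 7.
No augmenting path remains in the residual graph.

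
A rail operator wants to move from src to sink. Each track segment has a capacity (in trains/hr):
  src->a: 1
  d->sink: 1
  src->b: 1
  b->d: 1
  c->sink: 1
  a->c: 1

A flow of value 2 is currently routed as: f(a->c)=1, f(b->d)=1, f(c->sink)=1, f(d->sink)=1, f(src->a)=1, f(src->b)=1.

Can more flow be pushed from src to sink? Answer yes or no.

No

Residual reachable from src: {src}; sink is not reachable.
Saturated cut: src->b, src->a with total capacity 2 = current flow value. Flow is maximum.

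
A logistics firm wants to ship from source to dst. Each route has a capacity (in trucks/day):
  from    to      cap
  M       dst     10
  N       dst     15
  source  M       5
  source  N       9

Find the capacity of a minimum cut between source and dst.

14

Max flow = 14 (via 2 augmenting paths).
In the residual at optimum, the set reachable from source is {source}.
Cut edges: source→M (cap 5), source→N (cap 9). Sum = 14.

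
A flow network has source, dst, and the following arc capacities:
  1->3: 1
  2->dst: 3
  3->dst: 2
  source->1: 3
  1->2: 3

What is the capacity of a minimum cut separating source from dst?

3

Max flow = 3 (via 1 augmenting path).
In the residual at optimum, the set reachable from source is {source}.
Cut edges: source->1 (cap 3). Sum = 3.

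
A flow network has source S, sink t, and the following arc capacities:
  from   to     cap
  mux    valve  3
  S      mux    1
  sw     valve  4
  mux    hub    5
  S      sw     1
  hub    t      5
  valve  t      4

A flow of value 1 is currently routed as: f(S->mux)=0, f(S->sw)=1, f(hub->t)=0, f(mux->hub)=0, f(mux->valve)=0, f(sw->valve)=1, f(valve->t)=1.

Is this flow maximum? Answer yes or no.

No

Residual path S->mux->valve->t has bottleneck 1 > 0.
Pushing 1 along it raises the flow to 2, so the given flow is not maximum.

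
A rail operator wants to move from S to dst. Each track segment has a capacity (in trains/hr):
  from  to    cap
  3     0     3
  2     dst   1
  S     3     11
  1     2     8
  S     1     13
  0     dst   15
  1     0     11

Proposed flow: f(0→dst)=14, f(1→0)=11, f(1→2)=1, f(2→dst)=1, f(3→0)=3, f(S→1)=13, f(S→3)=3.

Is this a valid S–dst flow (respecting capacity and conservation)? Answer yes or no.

Conservation fails at 1: inflow 13 ≠ outflow 12.

No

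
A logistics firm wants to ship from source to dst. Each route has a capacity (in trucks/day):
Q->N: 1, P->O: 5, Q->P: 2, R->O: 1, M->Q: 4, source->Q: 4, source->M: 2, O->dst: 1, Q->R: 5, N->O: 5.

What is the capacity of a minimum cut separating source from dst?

1

Max flow = 1 (via 1 augmenting path).
In the residual at optimum, the set reachable from source is {M, N, O, P, Q, R, source}.
Cut edges: O->dst (cap 1). Sum = 1.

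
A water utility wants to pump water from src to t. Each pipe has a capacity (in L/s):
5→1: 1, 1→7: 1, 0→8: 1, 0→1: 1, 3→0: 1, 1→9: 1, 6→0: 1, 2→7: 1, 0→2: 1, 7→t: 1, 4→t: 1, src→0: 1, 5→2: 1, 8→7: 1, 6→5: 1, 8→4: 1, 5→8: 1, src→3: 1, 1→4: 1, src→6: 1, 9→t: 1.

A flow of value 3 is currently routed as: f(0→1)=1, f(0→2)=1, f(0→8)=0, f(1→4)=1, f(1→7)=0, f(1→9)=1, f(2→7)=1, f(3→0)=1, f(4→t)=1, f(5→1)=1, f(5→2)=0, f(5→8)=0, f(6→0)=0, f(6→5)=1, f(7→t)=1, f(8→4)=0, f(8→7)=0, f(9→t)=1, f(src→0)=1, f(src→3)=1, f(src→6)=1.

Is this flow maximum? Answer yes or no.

Residual reachable from src: {src}; t is not reachable.
Saturated cut: src→6, src→3, src→0 with total capacity 3 = current flow value. Flow is maximum.

Yes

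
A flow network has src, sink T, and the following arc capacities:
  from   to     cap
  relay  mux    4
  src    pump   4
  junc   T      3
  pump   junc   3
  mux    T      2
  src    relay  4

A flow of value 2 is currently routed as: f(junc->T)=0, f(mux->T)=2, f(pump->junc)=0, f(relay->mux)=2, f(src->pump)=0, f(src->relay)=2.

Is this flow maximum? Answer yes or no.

Residual path src->pump->junc->T has bottleneck 3 > 0.
Pushing 3 along it raises the flow to 5, so the given flow is not maximum.

No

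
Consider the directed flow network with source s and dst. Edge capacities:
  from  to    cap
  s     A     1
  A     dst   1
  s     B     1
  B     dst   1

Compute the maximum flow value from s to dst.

2

Augment s->B->dst: bottleneck 1. Total 1.
Augment s->A->dst: bottleneck 1. Total 2.
No augmenting path remains in the residual graph.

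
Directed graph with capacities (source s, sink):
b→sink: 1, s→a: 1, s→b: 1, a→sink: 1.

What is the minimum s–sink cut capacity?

2

Max flow = 2 (via 2 augmenting paths).
In the residual at optimum, the set reachable from s is {s}.
Cut edges: s→a (cap 1), s→b (cap 1). Sum = 2.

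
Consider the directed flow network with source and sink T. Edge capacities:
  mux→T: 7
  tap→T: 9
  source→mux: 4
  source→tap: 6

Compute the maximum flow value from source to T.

Augment source→mux→T: bottleneck 4. Total 4.
Augment source→tap→T: bottleneck 6. Total 10.
No augmenting path remains in the residual graph.

10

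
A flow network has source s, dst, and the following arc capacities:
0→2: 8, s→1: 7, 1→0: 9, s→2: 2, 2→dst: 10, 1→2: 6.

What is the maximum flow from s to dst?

Augment s→2→dst: bottleneck 2. Total 2.
Augment s→1→2→dst: bottleneck 6. Total 8.
Augment s→1→0→2→dst: bottleneck 1. Total 9.
No augmenting path remains in the residual graph.

9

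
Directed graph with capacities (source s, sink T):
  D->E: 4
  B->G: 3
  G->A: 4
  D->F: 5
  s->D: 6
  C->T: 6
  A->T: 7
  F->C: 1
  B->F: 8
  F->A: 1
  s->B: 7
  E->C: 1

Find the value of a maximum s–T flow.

Augment s->B->G->A->T: bottleneck 3. Total 3.
Augment s->B->F->A->T: bottleneck 1. Total 4.
Augment s->B->F->C->T: bottleneck 1. Total 5.
Augment s->D->E->C->T: bottleneck 1. Total 6.
No augmenting path remains in the residual graph.

6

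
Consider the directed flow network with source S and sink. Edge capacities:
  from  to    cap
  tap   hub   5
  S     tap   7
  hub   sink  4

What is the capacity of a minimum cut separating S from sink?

4

Max flow = 4 (via 1 augmenting path).
In the residual at optimum, the set reachable from S is {S, hub, tap}.
Cut edges: hub→sink (cap 4). Sum = 4.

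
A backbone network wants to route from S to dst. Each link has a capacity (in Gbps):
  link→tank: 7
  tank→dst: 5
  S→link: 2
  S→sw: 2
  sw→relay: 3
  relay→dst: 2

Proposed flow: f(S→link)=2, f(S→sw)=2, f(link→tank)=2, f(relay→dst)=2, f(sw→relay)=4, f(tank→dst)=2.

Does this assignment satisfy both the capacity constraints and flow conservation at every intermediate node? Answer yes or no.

Capacity violated on sw→relay: flow 4 > capacity 3.

No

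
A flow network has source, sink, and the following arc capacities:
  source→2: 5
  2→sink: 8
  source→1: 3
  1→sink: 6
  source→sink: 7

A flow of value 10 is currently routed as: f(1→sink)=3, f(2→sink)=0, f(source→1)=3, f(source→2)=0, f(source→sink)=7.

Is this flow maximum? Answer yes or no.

Residual path source→2→sink has bottleneck 5 > 0.
Pushing 5 along it raises the flow to 15, so the given flow is not maximum.

No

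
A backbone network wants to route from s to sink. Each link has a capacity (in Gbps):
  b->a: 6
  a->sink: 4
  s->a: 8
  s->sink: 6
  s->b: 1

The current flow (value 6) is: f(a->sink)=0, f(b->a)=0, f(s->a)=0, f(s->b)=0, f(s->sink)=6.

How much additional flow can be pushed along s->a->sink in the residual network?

4

Residual capacities along the path: s->a: 8, a->sink: 4.
Minimum is 4.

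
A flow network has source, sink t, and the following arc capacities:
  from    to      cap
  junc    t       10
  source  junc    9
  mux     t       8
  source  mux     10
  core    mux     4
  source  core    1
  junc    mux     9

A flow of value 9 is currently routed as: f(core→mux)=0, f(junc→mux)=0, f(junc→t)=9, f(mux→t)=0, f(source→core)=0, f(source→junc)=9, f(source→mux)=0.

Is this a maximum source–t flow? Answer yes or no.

No

Residual path source→mux→t has bottleneck 8 > 0.
Pushing 8 along it raises the flow to 17, so the given flow is not maximum.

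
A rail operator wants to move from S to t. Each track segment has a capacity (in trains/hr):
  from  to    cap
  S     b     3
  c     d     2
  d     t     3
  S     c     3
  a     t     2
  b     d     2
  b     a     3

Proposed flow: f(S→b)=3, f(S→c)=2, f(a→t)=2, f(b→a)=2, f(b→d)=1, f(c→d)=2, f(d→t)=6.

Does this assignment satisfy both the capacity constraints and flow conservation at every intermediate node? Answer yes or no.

Capacity violated on d→t: flow 6 > capacity 3.

No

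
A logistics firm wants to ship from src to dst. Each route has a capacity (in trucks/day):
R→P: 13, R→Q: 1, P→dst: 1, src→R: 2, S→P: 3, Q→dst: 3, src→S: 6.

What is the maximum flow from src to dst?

2

Augment src→S→P→dst: bottleneck 1. Total 1.
Augment src→R→Q→dst: bottleneck 1. Total 2.
No augmenting path remains in the residual graph.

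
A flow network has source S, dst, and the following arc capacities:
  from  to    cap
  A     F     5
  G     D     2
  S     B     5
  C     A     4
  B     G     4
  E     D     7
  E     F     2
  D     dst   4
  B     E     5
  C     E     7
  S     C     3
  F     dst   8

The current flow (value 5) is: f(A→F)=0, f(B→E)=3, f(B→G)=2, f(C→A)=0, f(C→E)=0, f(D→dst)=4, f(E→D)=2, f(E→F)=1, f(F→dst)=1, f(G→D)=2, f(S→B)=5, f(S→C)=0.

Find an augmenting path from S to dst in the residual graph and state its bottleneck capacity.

Residual along S→C→E→F→dst: S→C: 3, C→E: 7, E→F: 1, F→dst: 7.
Bottleneck = min = 1.

S→C→E→F→dst, bottleneck 1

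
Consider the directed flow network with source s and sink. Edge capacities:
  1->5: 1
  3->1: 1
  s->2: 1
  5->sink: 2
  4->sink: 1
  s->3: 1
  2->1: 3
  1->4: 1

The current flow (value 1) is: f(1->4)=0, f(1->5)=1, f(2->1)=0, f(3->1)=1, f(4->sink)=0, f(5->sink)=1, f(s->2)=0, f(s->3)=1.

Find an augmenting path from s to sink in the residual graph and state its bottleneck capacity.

s->2->1->4->sink, bottleneck 1

Residual along s->2->1->4->sink: s->2: 1, 2->1: 3, 1->4: 1, 4->sink: 1.
Bottleneck = min = 1.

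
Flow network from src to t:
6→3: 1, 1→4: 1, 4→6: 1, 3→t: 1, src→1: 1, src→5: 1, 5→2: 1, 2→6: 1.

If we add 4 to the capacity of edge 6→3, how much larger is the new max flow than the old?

0

Original max flow = 1.
Even with extra capacity on 6→3, another cut of capacity 1 remains binding.
New max flow = 1. Increase = 0.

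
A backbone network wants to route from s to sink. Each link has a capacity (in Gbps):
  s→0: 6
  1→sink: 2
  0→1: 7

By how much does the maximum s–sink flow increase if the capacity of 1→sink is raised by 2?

2

Original max flow = 2.
After raising cap(1→sink), augmenting paths through that edge carry 2 more units.
New max flow = 4. Increase = 2.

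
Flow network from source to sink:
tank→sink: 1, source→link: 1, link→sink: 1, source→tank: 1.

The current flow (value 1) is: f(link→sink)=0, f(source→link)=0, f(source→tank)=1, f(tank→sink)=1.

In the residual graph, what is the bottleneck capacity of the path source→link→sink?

1

Residual capacities along the path: source→link: 1, link→sink: 1.
Minimum is 1.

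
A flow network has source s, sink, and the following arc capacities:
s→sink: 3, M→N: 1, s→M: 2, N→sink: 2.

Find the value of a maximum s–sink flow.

4

Augment s→sink: bottleneck 3. Total 3.
Augment s→M→N→sink: bottleneck 1. Total 4.
No augmenting path remains in the residual graph.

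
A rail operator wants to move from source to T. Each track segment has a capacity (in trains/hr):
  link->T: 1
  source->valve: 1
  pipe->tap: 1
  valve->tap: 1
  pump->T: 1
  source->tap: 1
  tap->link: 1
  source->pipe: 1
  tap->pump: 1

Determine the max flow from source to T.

2

Augment source->tap->link->T: bottleneck 1. Total 1.
Augment source->valve->tap->pump->T: bottleneck 1. Total 2.
No augmenting path remains in the residual graph.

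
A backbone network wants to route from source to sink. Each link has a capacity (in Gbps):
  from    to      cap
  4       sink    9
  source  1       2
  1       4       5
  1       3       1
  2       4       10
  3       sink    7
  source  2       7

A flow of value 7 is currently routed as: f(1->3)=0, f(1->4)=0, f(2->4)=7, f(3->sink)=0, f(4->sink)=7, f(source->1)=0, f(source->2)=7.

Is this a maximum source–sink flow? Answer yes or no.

Residual path source->1->4->sink has bottleneck 2 > 0.
Pushing 2 along it raises the flow to 9, so the given flow is not maximum.

No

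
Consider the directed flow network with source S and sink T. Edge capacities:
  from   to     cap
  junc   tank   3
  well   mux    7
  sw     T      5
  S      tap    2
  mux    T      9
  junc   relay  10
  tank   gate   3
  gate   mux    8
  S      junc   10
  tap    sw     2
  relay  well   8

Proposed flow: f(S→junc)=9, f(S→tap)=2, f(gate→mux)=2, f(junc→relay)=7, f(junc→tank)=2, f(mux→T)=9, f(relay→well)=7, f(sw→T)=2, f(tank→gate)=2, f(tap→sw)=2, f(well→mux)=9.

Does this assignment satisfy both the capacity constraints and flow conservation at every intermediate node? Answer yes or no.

Capacity violated on well→mux: flow 9 > capacity 7.

No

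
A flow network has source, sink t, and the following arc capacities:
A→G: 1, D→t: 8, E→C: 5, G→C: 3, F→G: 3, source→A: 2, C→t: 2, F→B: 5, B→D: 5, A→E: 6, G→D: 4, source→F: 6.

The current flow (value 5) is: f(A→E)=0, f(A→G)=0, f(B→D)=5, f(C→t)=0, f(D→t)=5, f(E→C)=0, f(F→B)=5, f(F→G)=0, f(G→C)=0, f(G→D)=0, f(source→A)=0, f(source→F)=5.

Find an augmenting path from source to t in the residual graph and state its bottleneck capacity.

Residual along source→F→G→D→t: source→F: 1, F→G: 3, G→D: 4, D→t: 3.
Bottleneck = min = 1.

source→F→G→D→t, bottleneck 1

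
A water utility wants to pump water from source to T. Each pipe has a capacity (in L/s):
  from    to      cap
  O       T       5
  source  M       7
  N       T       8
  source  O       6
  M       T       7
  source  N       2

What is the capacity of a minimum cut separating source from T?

14

Max flow = 14 (via 3 augmenting paths).
In the residual at optimum, the set reachable from source is {O, source}.
Cut edges: source→M (cap 7), source→N (cap 2), O→T (cap 5). Sum = 14.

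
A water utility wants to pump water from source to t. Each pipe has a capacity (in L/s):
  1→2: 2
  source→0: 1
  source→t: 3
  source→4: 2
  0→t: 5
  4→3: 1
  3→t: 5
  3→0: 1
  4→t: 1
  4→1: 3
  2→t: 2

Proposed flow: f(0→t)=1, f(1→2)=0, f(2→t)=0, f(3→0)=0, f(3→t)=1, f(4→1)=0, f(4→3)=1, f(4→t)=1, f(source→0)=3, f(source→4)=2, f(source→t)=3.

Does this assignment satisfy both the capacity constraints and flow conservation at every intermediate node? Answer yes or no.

Capacity violated on source→0: flow 3 > capacity 1.

No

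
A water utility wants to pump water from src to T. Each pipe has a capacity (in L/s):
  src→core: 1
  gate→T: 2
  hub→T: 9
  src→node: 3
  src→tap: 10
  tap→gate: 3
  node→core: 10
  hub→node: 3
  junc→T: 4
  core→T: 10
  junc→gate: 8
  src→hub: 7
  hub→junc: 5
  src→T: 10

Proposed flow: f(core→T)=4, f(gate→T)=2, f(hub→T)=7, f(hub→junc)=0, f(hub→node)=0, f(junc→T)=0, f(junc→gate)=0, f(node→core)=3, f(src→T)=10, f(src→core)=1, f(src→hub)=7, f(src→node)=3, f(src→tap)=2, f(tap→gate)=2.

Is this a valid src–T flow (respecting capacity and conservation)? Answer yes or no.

Every edge has 0 ≤ f(e) ≤ cap(e).
At each intermediate node, inflow equals outflow.

Yes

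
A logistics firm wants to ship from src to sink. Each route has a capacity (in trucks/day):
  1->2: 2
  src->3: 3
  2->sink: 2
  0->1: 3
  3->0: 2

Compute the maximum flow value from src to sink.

2

Augment src->3->0->1->2->sink: bottleneck 2. Total 2.
No augmenting path remains in the residual graph.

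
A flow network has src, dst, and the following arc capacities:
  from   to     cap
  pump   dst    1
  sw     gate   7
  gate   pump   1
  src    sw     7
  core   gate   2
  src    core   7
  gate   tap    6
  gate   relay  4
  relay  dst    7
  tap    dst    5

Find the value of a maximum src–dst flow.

9

Augment src→sw→gate→tap→dst: bottleneck 5. Total 5.
Augment src→sw→gate→relay→dst: bottleneck 2. Total 7.
Augment src→core→gate→relay→dst: bottleneck 2. Total 9.
No augmenting path remains in the residual graph.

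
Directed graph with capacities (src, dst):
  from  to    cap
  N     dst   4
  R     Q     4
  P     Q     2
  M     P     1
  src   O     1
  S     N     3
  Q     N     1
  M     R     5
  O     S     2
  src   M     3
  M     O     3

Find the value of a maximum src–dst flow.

Augment src→O→S→N→dst: bottleneck 1. Total 1.
Augment src→M→R→Q→N→dst: bottleneck 1. Total 2.
Augment src→M→O→S→N→dst: bottleneck 1. Total 3.
No augmenting path remains in the residual graph.

3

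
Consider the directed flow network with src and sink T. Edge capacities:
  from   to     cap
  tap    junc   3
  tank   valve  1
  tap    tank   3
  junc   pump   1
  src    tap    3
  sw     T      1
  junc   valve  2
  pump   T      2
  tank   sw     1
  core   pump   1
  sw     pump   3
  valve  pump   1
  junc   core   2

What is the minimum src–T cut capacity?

3

Max flow = 3 (via 3 augmenting paths).
In the residual at optimum, the set reachable from src is {src}.
Cut edges: src->tap (cap 3). Sum = 3.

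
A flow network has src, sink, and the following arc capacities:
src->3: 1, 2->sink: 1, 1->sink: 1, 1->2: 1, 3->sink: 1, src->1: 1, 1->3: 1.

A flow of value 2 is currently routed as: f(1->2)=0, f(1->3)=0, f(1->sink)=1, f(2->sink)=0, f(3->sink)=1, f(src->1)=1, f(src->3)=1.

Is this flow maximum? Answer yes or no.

Yes

Residual reachable from src: {src}; sink is not reachable.
Saturated cut: src->1, src->3 with total capacity 2 = current flow value. Flow is maximum.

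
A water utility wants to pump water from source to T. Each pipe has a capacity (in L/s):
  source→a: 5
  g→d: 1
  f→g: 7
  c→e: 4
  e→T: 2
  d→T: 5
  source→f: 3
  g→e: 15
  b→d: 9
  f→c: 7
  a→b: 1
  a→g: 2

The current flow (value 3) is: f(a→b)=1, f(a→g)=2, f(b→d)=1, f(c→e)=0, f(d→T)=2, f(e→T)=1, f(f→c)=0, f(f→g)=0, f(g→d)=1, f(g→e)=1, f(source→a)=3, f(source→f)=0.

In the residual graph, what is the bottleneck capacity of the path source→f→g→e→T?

1

Residual capacities along the path: source→f: 3, f→g: 7, g→e: 14, e→T: 1.
Minimum is 1.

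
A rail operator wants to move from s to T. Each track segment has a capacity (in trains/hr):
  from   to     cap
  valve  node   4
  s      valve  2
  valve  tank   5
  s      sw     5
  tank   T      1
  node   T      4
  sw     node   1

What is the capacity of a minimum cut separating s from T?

Max flow = 3 (via 3 augmenting paths).
In the residual at optimum, the set reachable from s is {s, sw}.
Cut edges: s->valve (cap 2), sw->node (cap 1). Sum = 3.

3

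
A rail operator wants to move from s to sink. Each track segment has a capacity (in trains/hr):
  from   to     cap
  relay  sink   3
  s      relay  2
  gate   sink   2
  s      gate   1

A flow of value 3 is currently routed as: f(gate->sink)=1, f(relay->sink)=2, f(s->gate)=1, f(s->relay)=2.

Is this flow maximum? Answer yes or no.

Residual reachable from s: {s}; sink is not reachable.
Saturated cut: s->relay, s->gate with total capacity 3 = current flow value. Flow is maximum.

Yes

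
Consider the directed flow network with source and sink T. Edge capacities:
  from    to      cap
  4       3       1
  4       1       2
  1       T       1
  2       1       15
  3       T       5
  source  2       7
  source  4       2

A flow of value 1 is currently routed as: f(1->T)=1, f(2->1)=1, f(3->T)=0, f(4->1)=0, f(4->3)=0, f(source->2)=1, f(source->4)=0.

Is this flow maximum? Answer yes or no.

No

Residual path source->4->3->T has bottleneck 1 > 0.
Pushing 1 along it raises the flow to 2, so the given flow is not maximum.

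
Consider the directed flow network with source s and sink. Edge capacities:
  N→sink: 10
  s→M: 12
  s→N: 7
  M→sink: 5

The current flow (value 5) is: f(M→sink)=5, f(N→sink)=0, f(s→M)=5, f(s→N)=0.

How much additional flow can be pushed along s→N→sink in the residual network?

Residual capacities along the path: s→N: 7, N→sink: 10.
Minimum is 7.

7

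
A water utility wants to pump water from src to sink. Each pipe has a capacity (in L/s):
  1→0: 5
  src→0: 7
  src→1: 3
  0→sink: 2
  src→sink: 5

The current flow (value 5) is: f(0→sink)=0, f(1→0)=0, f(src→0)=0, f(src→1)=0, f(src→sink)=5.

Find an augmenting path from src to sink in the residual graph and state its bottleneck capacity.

Residual along src→0→sink: src→0: 7, 0→sink: 2.
Bottleneck = min = 2.

src→0→sink, bottleneck 2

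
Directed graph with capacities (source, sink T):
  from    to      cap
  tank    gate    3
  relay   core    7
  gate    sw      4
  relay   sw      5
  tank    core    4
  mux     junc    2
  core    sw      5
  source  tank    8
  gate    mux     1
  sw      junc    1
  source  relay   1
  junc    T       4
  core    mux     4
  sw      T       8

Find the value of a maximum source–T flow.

Augment source→relay→sw→T: bottleneck 1. Total 1.
Augment source→tank→gate→sw→T: bottleneck 3. Total 4.
Augment source→tank→core→sw→T: bottleneck 4. Total 8.
No augmenting path remains in the residual graph.

8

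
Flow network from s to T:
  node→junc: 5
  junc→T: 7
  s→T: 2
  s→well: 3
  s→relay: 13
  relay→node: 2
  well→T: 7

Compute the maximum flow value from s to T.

Augment s→T: bottleneck 2. Total 2.
Augment s→well→T: bottleneck 3. Total 5.
Augment s→relay→node→junc→T: bottleneck 2. Total 7.
No augmenting path remains in the residual graph.

7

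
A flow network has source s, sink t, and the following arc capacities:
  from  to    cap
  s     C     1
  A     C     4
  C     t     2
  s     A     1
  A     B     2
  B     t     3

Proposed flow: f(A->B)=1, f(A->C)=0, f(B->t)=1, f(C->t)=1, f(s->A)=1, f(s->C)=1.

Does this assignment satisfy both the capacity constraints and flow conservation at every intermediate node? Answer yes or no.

Every edge has 0 ≤ f(e) ≤ cap(e).
At each intermediate node, inflow equals outflow.

Yes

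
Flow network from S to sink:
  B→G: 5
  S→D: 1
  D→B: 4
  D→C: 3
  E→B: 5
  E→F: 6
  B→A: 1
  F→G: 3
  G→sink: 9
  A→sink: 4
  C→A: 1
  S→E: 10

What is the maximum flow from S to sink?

Augment S→E→F→G→sink: bottleneck 3. Total 3.
Augment S→E→B→G→sink: bottleneck 5. Total 8.
Augment S→D→B→A→sink: bottleneck 1. Total 9.
No augmenting path remains in the residual graph.

9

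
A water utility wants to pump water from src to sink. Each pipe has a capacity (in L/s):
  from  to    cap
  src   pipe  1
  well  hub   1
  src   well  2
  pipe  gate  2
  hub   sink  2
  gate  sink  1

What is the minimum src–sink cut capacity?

Max flow = 2 (via 2 augmenting paths).
In the residual at optimum, the set reachable from src is {src, well}.
Cut edges: well->hub (cap 1), src->pipe (cap 1). Sum = 2.

2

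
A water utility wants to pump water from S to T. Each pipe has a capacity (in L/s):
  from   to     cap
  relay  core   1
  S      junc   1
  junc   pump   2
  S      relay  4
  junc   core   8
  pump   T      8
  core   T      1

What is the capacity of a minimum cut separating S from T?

Max flow = 2 (via 2 augmenting paths).
In the residual at optimum, the set reachable from S is {S, relay}.
Cut edges: S->junc (cap 1), relay->core (cap 1). Sum = 2.

2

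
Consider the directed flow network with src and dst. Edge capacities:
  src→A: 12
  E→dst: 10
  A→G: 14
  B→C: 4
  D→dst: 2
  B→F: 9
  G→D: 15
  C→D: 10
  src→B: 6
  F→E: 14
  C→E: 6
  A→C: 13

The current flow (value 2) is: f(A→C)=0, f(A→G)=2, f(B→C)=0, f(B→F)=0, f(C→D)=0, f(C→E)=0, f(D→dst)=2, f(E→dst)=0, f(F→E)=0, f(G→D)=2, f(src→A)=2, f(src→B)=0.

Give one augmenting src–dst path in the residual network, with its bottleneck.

src→A→C→E→dst, bottleneck 6

Residual along src→A→C→E→dst: src→A: 10, A→C: 13, C→E: 6, E→dst: 10.
Bottleneck = min = 6.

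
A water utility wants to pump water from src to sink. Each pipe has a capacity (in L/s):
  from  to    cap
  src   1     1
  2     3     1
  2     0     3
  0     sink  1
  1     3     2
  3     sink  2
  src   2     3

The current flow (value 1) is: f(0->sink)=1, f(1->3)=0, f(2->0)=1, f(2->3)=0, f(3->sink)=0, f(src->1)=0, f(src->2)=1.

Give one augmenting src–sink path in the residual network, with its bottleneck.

src->2->3->sink, bottleneck 1

Residual along src->2->3->sink: src->2: 2, 2->3: 1, 3->sink: 2.
Bottleneck = min = 1.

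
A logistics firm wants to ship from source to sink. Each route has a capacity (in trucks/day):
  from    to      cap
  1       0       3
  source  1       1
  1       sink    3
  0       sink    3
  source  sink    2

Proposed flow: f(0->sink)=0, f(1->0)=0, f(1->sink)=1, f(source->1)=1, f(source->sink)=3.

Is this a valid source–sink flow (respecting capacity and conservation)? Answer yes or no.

Capacity violated on source->sink: flow 3 > capacity 2.

No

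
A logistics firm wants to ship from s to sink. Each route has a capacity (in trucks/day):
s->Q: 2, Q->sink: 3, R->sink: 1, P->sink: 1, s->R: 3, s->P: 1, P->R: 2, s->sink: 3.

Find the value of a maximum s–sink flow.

Augment s->sink: bottleneck 3. Total 3.
Augment s->P->sink: bottleneck 1. Total 4.
Augment s->Q->sink: bottleneck 2. Total 6.
Augment s->R->sink: bottleneck 1. Total 7.
No augmenting path remains in the residual graph.

7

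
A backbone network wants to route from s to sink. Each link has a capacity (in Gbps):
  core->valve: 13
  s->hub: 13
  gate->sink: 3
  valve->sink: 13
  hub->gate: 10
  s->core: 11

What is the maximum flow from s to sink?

14

Augment s->core->valve->sink: bottleneck 11. Total 11.
Augment s->hub->gate->sink: bottleneck 3. Total 14.
No augmenting path remains in the residual graph.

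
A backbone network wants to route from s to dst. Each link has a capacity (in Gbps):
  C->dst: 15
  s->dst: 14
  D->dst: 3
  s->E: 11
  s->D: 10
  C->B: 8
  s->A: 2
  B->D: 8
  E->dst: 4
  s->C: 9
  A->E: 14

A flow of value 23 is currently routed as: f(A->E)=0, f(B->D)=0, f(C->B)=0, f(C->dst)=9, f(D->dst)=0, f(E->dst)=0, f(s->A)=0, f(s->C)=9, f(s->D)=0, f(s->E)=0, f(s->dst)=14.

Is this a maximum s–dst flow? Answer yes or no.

No

Residual path s->E->dst has bottleneck 4 > 0.
Pushing 4 along it raises the flow to 27, so the given flow is not maximum.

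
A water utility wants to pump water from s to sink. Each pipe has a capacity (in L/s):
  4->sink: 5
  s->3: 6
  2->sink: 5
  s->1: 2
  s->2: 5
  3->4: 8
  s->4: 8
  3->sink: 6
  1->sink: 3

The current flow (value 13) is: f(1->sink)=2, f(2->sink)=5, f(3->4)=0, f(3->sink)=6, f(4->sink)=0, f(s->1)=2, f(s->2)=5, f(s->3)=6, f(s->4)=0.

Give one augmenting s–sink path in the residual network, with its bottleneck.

Residual along s->4->sink: s->4: 8, 4->sink: 5.
Bottleneck = min = 5.

s->4->sink, bottleneck 5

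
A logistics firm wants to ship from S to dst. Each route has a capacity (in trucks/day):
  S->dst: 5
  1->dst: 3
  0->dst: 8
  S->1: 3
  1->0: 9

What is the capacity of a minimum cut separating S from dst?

8

Max flow = 8 (via 2 augmenting paths).
In the residual at optimum, the set reachable from S is {S}.
Cut edges: S->1 (cap 3), S->dst (cap 5). Sum = 8.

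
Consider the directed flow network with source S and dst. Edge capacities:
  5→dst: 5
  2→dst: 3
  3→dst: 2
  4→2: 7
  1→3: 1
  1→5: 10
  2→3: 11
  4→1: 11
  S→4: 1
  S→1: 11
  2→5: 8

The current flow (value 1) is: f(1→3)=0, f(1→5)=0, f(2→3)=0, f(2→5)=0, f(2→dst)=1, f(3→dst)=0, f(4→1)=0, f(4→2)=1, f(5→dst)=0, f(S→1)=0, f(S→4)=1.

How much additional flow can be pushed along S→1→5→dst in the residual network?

5

Residual capacities along the path: S→1: 11, 1→5: 10, 5→dst: 5.
Minimum is 5.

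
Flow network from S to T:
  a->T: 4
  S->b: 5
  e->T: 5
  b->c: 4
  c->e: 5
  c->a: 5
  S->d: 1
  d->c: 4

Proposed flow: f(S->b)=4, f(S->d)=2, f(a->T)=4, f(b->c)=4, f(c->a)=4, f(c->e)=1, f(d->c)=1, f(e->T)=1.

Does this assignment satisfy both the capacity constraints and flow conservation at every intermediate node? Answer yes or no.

Capacity violated on S->d: flow 2 > capacity 1.

No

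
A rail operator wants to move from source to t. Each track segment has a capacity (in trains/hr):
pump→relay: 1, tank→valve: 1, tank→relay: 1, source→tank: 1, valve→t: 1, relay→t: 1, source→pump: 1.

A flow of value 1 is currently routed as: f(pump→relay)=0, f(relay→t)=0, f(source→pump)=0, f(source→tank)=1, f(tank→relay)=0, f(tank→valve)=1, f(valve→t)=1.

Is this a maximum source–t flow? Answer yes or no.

Residual path source→pump→relay→t has bottleneck 1 > 0.
Pushing 1 along it raises the flow to 2, so the given flow is not maximum.

No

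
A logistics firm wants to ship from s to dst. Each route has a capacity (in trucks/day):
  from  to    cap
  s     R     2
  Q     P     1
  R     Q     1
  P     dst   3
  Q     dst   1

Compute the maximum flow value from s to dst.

1

Augment s→R→Q→dst: bottleneck 1. Total 1.
No augmenting path remains in the residual graph.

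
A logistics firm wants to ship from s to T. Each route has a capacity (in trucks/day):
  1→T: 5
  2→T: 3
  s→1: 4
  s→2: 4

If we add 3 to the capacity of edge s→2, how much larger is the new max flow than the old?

0

Original max flow = 7.
Edge s→2 does not cross the min cut (source side {2, s}), so extra capacity there cannot help.
New max flow = 7. Increase = 0.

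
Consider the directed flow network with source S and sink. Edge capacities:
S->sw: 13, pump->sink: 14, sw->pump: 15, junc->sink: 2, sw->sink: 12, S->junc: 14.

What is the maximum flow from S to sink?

15

Augment S->junc->sink: bottleneck 2. Total 2.
Augment S->sw->sink: bottleneck 12. Total 14.
Augment S->sw->pump->sink: bottleneck 1. Total 15.
No augmenting path remains in the residual graph.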